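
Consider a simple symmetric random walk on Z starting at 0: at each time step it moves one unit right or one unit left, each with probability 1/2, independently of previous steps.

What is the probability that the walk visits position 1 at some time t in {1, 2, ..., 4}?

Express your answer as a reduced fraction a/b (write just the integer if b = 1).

Count via complement. Let g(t,s) = #length-t paths at position s with S_1..S_t all ≠ 1.
g(t,s) = g(t-1,s-1) + g(t-1,s+1) for s ≠ 1; g(t,1) = 0.
t=0: g(0,0)=1
t=1: g(1,-1)=1
t=2: g(2,-2)=1 g(2,0)=1
t=3: g(3,-3)=1 g(3,-1)=2
t=4: g(4,-4)=1 g(4,-2)=3 g(4,0)=2
Paths never hitting 1: Σ_s g(4,s) = 6
Paths hitting 1: 2^4 - 6 = 10
P = 10/16 = 5/8

Answer: 5/8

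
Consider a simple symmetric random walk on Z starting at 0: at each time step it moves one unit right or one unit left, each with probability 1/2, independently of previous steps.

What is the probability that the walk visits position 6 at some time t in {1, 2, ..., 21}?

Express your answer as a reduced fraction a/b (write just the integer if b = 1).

Count via complement. Let g(t,s) = #length-t paths at position s with S_1..S_t all ≠ 6.
g(t,s) = g(t-1,s-1) + g(t-1,s+1) for s ≠ 6; g(t,6) = 0.
t=0: g(0,0)=1
t=1: g(1,-1)=1 g(1,1)=1
t=2: g(2,-2)=1 g(2,0)=2 g(2,2)=1
t=3: g(3,-3)=1 g(3,-1)=3 g(3,1)=3 g(3,3)=1
t=4: g(4,-4)=1 g(4,-2)=4 g(4,0)=6 g(4,2)=4 g(4,4)=1
t=5: g(5,-5)=1 g(5,-3)=5 g(5,-1)=10 g(5,1)=10 g(5,3)=5 g(5,5)=1
t=6: g(6,-6)=1 g(6,-4)=6 g(6,-2)=15 g(6,0)=20 g(6,2)=15 g(6,4)=6
t=7: g(7,-7)=1 g(7,-5)=7 g(7,-3)=21 g(7,-1)=35 g(7,1)=35 g(7,3)=21 g(7,5)=6
t=8: g(8,-8)=1 g(8,-6)=8 g(8,-4)=28 g(8,-2)=56 g(8,0)=70 g(8,2)=56 g(8,4)=27
t=9: g(9,-9)=1 g(9,-7)=9 g(9,-5)=36 g(9,-3)=84 g(9,-1)=126 g(9,1)=126 g(9,3)=83 g(9,5)=27
t=10: g(10,-10)=1 g(10,-8)=10 g(10,-6)=45 g(10,-4)=120 g(10,-2)=210 g(10,0)=252 g(10,2)=209 g(10,4)=110
t=11: g(11,-11)=1 g(11,-9)=11 g(11,-7)=55 g(11,-5)=165 g(11,-3)=330 g(11,-1)=462 g(11,1)=461 g(11,3)=319 g(11,5)=110
t=12: g(12,-12)=1 g(12,-10)=12 g(12,-8)=66 g(12,-6)=220 g(12,-4)=495 g(12,-2)=792 g(12,0)=923 g(12,2)=780 g(12,4)=429
t=13: g(13,-13)=1 g(13,-11)=13 g(13,-9)=78 g(13,-7)=286 g(13,-5)=715 g(13,-3)=1287 g(13,-1)=1715 g(13,1)=1703 g(13,3)=1209 g(13,5)=429
t=14: g(14,-14)=1 g(14,-12)=14 g(14,-10)=91 g(14,-8)=364 g(14,-6)=1001 g(14,-4)=2002 g(14,-2)=3002 g(14,0)=3418 g(14,2)=2912 g(14,4)=1638
t=15: g(15,-15)=1 g(15,-13)=15 g(15,-11)=105 g(15,-9)=455 g(15,-7)=1365 g(15,-5)=3003 g(15,-3)=5004 g(15,-1)=6420 g(15,1)=6330 g(15,3)=4550 g(15,5)=1638
t=16: g(16,-16)=1 g(16,-14)=16 g(16,-12)=120 g(16,-10)=560 g(16,-8)=1820 g(16,-6)=4368 g(16,-4)=8007 g(16,-2)=11424 g(16,0)=12750 g(16,2)=10880 g(16,4)=6188
t=17: g(17,-17)=1 g(17,-15)=17 g(17,-13)=136 g(17,-11)=680 g(17,-9)=2380 g(17,-7)=6188 g(17,-5)=12375 g(17,-3)=19431 g(17,-1)=24174 g(17,1)=23630 g(17,3)=17068 g(17,5)=6188
t=18: g(18,-18)=1 g(18,-16)=18 g(18,-14)=153 g(18,-12)=816 g(18,-10)=3060 g(18,-8)=8568 g(18,-6)=18563 g(18,-4)=31806 g(18,-2)=43605 g(18,0)=47804 g(18,2)=40698 g(18,4)=23256
t=19: g(19,-19)=1 g(19,-17)=19 g(19,-15)=171 g(19,-13)=969 g(19,-11)=3876 g(19,-9)=11628 g(19,-7)=27131 g(19,-5)=50369 g(19,-3)=75411 g(19,-1)=91409 g(19,1)=88502 g(19,3)=63954 g(19,5)=23256
t=20: g(20,-20)=1 g(20,-18)=20 g(20,-16)=190 g(20,-14)=1140 g(20,-12)=4845 g(20,-10)=15504 g(20,-8)=38759 g(20,-6)=77500 g(20,-4)=125780 g(20,-2)=166820 g(20,0)=179911 g(20,2)=152456 g(20,4)=87210
t=21: g(21,-21)=1 g(21,-19)=21 g(21,-17)=210 g(21,-15)=1330 g(21,-13)=5985 g(21,-11)=20349 g(21,-9)=54263 g(21,-7)=116259 g(21,-5)=203280 g(21,-3)=292600 g(21,-1)=346731 g(21,1)=332367 g(21,3)=239666 g(21,5)=87210
Paths never hitting 6: Σ_s g(21,s) = 1700272
Paths hitting 6: 2^21 - 1700272 = 396880
P = 396880/2097152 = 24805/131072

Answer: 24805/131072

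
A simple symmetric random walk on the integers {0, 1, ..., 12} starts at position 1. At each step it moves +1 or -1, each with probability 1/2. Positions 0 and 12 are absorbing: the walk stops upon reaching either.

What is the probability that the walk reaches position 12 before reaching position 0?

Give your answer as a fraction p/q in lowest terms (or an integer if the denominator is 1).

Symmetric walk (p = 1/2): the harmonic-function argument gives P(hit 12 before 0 | start at 1) = a/N.
P = 1/12 = 1/12

Answer: 1/12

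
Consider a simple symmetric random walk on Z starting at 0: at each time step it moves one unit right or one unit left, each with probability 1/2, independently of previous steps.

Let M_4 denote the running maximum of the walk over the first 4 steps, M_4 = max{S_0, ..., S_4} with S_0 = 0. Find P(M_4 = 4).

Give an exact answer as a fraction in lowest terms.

Let M_4 = max(S_0,...,S_4). Use the reflection principle: for j ≥ 1, #{paths with M_4 ≥ j} = #{S_4 ≥ j} + #{S_4 ≥ j+1}.
By reflection, #{M_4 ≥ 4} = #{S_4 ≥ 4} + #{S_4 ≥ 5} = 1 + 0 = 1.
#{M_4 ≥ 5} = #{S_4 ≥ 5} + #{S_4 ≥ 6} = 0 + 0 = 0.
#{M_4 = 4} = 1 - 0 = 1.
P(M_4 = 4) = 1/16 = 1/16

Answer: 1/16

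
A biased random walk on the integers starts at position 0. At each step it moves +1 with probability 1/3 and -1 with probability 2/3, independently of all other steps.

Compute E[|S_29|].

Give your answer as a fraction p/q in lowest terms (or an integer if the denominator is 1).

S_29 takes values m ≡ 1 (mod 2) with |m| ≤ 29; P(S_29=m) = C(29,(29+m)/2) · (1/3)^((29+m)/2) · (2/3)^((29-m)/2).
Distribution: P(S=-29)=536870912/68630377364883, P(S=-27)=7784628224/68630377364883, P(S=-25)=54492397568/68630377364883, P(S=-23)=27246198784/7625597484987, P(S=-21)=88550146048/7625597484987, P(S=-19)=221375365120/7625597484987, P(S=-17)=442750730240/7625597484987, P(S=-15)=727376199680/7625597484987, P(S=-13)=1000142274560/7625597484987, P(S=-11)=3500497960960/22876792454961, P(S=-9)=3500497960960/22876792454961, P(S=-7)=3023157329920/22876792454961, P(S=-5)=755789332480/7625597484987, P(S=-3)=494169948160/7625597484987, P(S=-1)=282382827520/7625597484987, P(S=1)=141191413760/7625597484987, P(S=3)=61771243520/7625597484987, P(S=5)=23618416640/7625597484987, P(S=7)=23618416640/22876792454961, P(S=9)=6836910080/22876792454961, P(S=11)=1709227520/22876792454961, P(S=13)=122087680/7625597484987, P(S=15)=22197760/7625597484987, P(S=17)=3377920/7625597484987, P(S=19)=422240/7625597484987, P(S=21)=42224/7625597484987, P(S=23)=3248/7625597484987, P(S=25)=1624/68630377364883, P(S=27)=58/68630377364883, P(S=29)=1/68630377364883
E[|S_29|] = Σ_m |m|·P(S_29=m) = 224313154766801/22876792454961

Answer: 224313154766801/22876792454961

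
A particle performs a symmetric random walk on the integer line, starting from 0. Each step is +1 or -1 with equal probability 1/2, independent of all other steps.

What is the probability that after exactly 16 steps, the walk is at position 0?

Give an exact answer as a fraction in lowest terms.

To return to 0 after 16 steps: need exactly 8 steps of +1 and 8 of -1.
Favorable paths: C(16,8) = 12870
Total paths: 2^16 = 65536
P = 12870/65536 = 6435/32768

Answer: 6435/32768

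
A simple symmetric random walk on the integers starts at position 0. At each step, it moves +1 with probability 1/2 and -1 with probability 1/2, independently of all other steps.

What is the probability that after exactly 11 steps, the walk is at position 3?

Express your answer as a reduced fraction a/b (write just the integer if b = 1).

To reach position 3 after 11 steps: need 7 steps of +1 and 4 of -1.
Favorable paths: C(11,7) = 330
Total paths: 2^11 = 2048
P = 330/2048 = 165/1024

Answer: 165/1024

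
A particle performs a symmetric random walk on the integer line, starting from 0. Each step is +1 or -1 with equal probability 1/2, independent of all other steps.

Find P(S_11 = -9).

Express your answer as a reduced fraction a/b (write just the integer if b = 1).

To reach position -9 after 11 steps: need 1 step of +1 and 10 of -1.
Favorable paths: C(11,1) = 11
Total paths: 2^11 = 2048
P = 11/2048 = 11/2048

Answer: 11/2048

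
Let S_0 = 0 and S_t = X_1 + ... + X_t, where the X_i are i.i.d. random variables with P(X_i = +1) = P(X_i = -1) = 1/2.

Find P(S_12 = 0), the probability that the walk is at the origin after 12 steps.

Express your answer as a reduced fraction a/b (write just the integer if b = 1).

Answer: 231/1024

Derivation:
To return to 0 after 12 steps: need exactly 6 steps of +1 and 6 of -1.
Favorable paths: C(12,6) = 924
Total paths: 2^12 = 4096
P = 924/4096 = 231/1024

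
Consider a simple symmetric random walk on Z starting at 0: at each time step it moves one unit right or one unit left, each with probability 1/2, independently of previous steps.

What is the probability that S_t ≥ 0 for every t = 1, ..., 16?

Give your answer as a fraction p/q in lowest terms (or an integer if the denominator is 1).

Answer: 6435/32768

Derivation:
Let f(t,s) = #length-t paths at position s with S_1..S_t all ≥ 0.
f(t,s) = f(t-1,s-1) + f(t-1,s+1) for s ≥ 0; f(t,s) = 0 for s < 0.
t=0: f(0,0)=1
t=1: f(1,1)=1
t=2: f(2,0)=1 f(2,2)=1
t=3: f(3,1)=2 f(3,3)=1
t=4: f(4,0)=2 f(4,2)=3 f(4,4)=1
t=5: f(5,1)=5 f(5,3)=4 f(5,5)=1
t=6: f(6,0)=5 f(6,2)=9 f(6,4)=5 f(6,6)=1
t=7: f(7,1)=14 f(7,3)=14 f(7,5)=6 f(7,7)=1
t=8: f(8,0)=14 f(8,2)=28 f(8,4)=20 f(8,6)=7 f(8,8)=1
t=9: f(9,1)=42 f(9,3)=48 f(9,5)=27 f(9,7)=8 f(9,9)=1
t=10: f(10,0)=42 f(10,2)=90 f(10,4)=75 f(10,6)=35 f(10,8)=9 f(10,10)=1
t=11: f(11,1)=132 f(11,3)=165 f(11,5)=110 f(11,7)=44 f(11,9)=10 f(11,11)=1
t=12: f(12,0)=132 f(12,2)=297 f(12,4)=275 f(12,6)=154 f(12,8)=54 f(12,10)=11 f(12,12)=1
t=13: f(13,1)=429 f(13,3)=572 f(13,5)=429 f(13,7)=208 f(13,9)=65 f(13,11)=12 f(13,13)=1
t=14: f(14,0)=429 f(14,2)=1001 f(14,4)=1001 f(14,6)=637 f(14,8)=273 f(14,10)=77 f(14,12)=13 f(14,14)=1
t=15: f(15,1)=1430 f(15,3)=2002 f(15,5)=1638 f(15,7)=910 f(15,9)=350 f(15,11)=90 f(15,13)=14 f(15,15)=1
t=16: f(16,0)=1430 f(16,2)=3432 f(16,4)=3640 f(16,6)=2548 f(16,8)=1260 f(16,10)=440 f(16,12)=104 f(16,14)=15 f(16,16)=1
Σ_s f(16,s) = 12870
P = 12870/65536 = 6435/32768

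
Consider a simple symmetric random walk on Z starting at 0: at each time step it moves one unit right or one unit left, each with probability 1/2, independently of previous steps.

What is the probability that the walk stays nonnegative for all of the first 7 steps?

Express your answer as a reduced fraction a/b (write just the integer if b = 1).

Let f(t,s) = #length-t paths at position s with S_1..S_t all ≥ 0.
f(t,s) = f(t-1,s-1) + f(t-1,s+1) for s ≥ 0; f(t,s) = 0 for s < 0.
t=0: f(0,0)=1
t=1: f(1,1)=1
t=2: f(2,0)=1 f(2,2)=1
t=3: f(3,1)=2 f(3,3)=1
t=4: f(4,0)=2 f(4,2)=3 f(4,4)=1
t=5: f(5,1)=5 f(5,3)=4 f(5,5)=1
t=6: f(6,0)=5 f(6,2)=9 f(6,4)=5 f(6,6)=1
t=7: f(7,1)=14 f(7,3)=14 f(7,5)=6 f(7,7)=1
Σ_s f(7,s) = 35
P = 35/128 = 35/128

Answer: 35/128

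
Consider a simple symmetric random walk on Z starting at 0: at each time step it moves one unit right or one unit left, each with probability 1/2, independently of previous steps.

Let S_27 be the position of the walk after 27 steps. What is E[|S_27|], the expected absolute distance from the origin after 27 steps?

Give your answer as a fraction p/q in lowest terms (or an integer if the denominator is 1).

S_27 takes values m ≡ 1 (mod 2) with |m| ≤ 27; P(S_27=m) = C(27,(27+m)/2)/2^27.
Total paths: 2^27 = 134217728
Distribution: P(S=-27)=1/134217728, P(S=-25)=27/134217728, P(S=-23)=351/134217728, P(S=-21)=2925/134217728, P(S=-19)=17550/134217728, P(S=-17)=80730/134217728, P(S=-15)=296010/134217728, P(S=-13)=888030/134217728, P(S=-11)=2220075/134217728, P(S=-9)=4686825/134217728, P(S=-7)=8436285/134217728, P(S=-5)=13037895/134217728, P(S=-3)=17383860/134217728, P(S=-1)=20058300/134217728, P(S=1)=20058300/134217728, P(S=3)=17383860/134217728, P(S=5)=13037895/134217728, P(S=7)=8436285/134217728, P(S=9)=4686825/134217728, P(S=11)=2220075/134217728, P(S=13)=888030/134217728, P(S=15)=296010/134217728, P(S=17)=80730/134217728, P(S=19)=17550/134217728, P(S=21)=2925/134217728, P(S=23)=351/134217728, P(S=25)=27/134217728, P(S=27)=1/134217728
E[|S_27|] = Σ_m |m|·P(S_27=m) = 561632400/134217728 = 35102025/8388608

Answer: 35102025/8388608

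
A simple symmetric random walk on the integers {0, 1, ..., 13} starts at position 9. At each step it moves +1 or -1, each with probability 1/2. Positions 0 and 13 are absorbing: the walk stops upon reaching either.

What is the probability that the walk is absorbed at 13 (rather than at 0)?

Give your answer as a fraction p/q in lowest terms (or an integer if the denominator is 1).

Symmetric walk (p = 1/2): the harmonic-function argument gives P(hit 13 before 0 | start at 9) = a/N.
P = 9/13 = 9/13

Answer: 9/13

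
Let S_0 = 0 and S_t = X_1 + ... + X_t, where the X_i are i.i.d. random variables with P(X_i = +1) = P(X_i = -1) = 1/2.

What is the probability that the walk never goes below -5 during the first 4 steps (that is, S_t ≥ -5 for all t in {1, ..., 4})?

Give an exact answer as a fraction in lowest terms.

Answer: 1

Derivation:
Let f(t,s) = #length-t paths at position s with S_1..S_t all ≥ -5.
f(t,s) = f(t-1,s-1) + f(t-1,s+1) for s ≥ -5; f(t,s) = 0 for s < -5.
t=0: f(0,0)=1
t=1: f(1,-1)=1 f(1,1)=1
t=2: f(2,-2)=1 f(2,0)=2 f(2,2)=1
t=3: f(3,-3)=1 f(3,-1)=3 f(3,1)=3 f(3,3)=1
t=4: f(4,-4)=1 f(4,-2)=4 f(4,0)=6 f(4,2)=4 f(4,4)=1
Σ_s f(4,s) = 16
P = 16/16 = 1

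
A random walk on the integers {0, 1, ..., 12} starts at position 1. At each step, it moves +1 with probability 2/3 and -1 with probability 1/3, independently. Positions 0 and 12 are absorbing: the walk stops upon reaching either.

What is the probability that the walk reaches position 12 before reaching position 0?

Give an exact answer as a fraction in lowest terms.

Answer: 2048/4095

Derivation:
Biased walk: p = 2/3, q = 1/3, r = q/p = 1/2
Gambler's ruin: P(hit 12 before 0 | start at 1) = (1 - r^a)/(1 - r^N)
r^1 = 1/2; r^12 = 1/4096
P = (1 - 1/2) / (1 - 1/4096) = 1/2 / 4095/4096 = 2048/4095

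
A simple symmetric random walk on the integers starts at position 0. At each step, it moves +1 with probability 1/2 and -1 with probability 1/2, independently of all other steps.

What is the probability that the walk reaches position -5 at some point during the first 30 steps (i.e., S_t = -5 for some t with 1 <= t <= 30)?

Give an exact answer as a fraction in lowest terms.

Count via complement. Let g(t,s) = #length-t paths at position s with S_1..S_t all ≠ -5.
g(t,s) = g(t-1,s-1) + g(t-1,s+1) for s ≠ -5; g(t,-5) = 0.
t=0: g(0,0)=1
t=1: g(1,-1)=1 g(1,1)=1
t=2: g(2,-2)=1 g(2,0)=2 g(2,2)=1
t=3: g(3,-3)=1 g(3,-1)=3 g(3,1)=3 g(3,3)=1
t=4: g(4,-4)=1 g(4,-2)=4 g(4,0)=6 g(4,2)=4 g(4,4)=1
t=5: g(5,-3)=5 g(5,-1)=10 g(5,1)=10 g(5,3)=5 g(5,5)=1
t=6: g(6,-4)=5 g(6,-2)=15 g(6,0)=20 g(6,2)=15 g(6,4)=6 g(6,6)=1
t=7: g(7,-3)=20 g(7,-1)=35 g(7,1)=35 g(7,3)=21 g(7,5)=7 g(7,7)=1
t=8: g(8,-4)=20 g(8,-2)=55 g(8,0)=70 g(8,2)=56 g(8,4)=28 g(8,6)=8 g(8,8)=1
t=9: g(9,-3)=75 g(9,-1)=125 g(9,1)=126 g(9,3)=84 g(9,5)=36 g(9,7)=9 g(9,9)=1
t=10: g(10,-4)=75 g(10,-2)=200 g(10,0)=251 g(10,2)=210 g(10,4)=120 g(10,6)=45 g(10,8)=10 g(10,10)=1
t=11: g(11,-3)=275 g(11,-1)=451 g(11,1)=461 g(11,3)=330 g(11,5)=165 g(11,7)=55 g(11,9)=11 g(11,11)=1
t=12: g(12,-4)=275 g(12,-2)=726 g(12,0)=912 g(12,2)=791 g(12,4)=495 g(12,6)=220 g(12,8)=66 g(12,10)=12 g(12,12)=1
t=13: g(13,-3)=1001 g(13,-1)=1638 g(13,1)=1703 g(13,3)=1286 g(13,5)=715 g(13,7)=286 g(13,9)=78 g(13,11)=13 g(13,13)=1
t=14: g(14,-4)=1001 g(14,-2)=2639 g(14,0)=3341 g(14,2)=2989 g(14,4)=2001 g(14,6)=1001 g(14,8)=364 g(14,10)=91 g(14,12)=14 g(14,14)=1
t=15: g(15,-3)=3640 g(15,-1)=5980 g(15,1)=6330 g(15,3)=4990 g(15,5)=3002 g(15,7)=1365 g(15,9)=455 g(15,11)=105 g(15,13)=15 g(15,15)=1
t=16: g(16,-4)=3640 g(16,-2)=9620 g(16,0)=12310 g(16,2)=11320 g(16,4)=7992 g(16,6)=4367 g(16,8)=1820 g(16,10)=560 g(16,12)=120 g(16,14)=16 g(16,16)=1
t=17: g(17,-3)=13260 g(17,-1)=21930 g(17,1)=23630 g(17,3)=19312 g(17,5)=12359 g(17,7)=6187 g(17,9)=2380 g(17,11)=680 g(17,13)=136 g(17,15)=17 g(17,17)=1
t=18: g(18,-4)=13260 g(18,-2)=35190 g(18,0)=45560 g(18,2)=42942 g(18,4)=31671 g(18,6)=18546 g(18,8)=8567 g(18,10)=3060 g(18,12)=816 g(18,14)=153 g(18,16)=18 g(18,18)=1
t=19: g(19,-3)=48450 g(19,-1)=80750 g(19,1)=88502 g(19,3)=74613 g(19,5)=50217 g(19,7)=27113 g(19,9)=11627 g(19,11)=3876 g(19,13)=969 g(19,15)=171 g(19,17)=19 g(19,19)=1
t=20: g(20,-4)=48450 g(20,-2)=129200 g(20,0)=169252 g(20,2)=163115 g(20,4)=124830 g(20,6)=77330 g(20,8)=38740 g(20,10)=15503 g(20,12)=4845 g(20,14)=1140 g(20,16)=190 g(20,18)=20 g(20,20)=1
t=21: g(21,-3)=177650 g(21,-1)=298452 g(21,1)=332367 g(21,3)=287945 g(21,5)=202160 g(21,7)=116070 g(21,9)=54243 g(21,11)=20348 g(21,13)=5985 g(21,15)=1330 g(21,17)=210 g(21,19)=21 g(21,21)=1
t=22: g(22,-4)=177650 g(22,-2)=476102 g(22,0)=630819 g(22,2)=620312 g(22,4)=490105 g(22,6)=318230 g(22,8)=170313 g(22,10)=74591 g(22,12)=26333 g(22,14)=7315 g(22,16)=1540 g(22,18)=231 g(22,20)=22 g(22,22)=1
t=23: g(23,-3)=653752 g(23,-1)=1106921 g(23,1)=1251131 g(23,3)=1110417 g(23,5)=808335 g(23,7)=488543 g(23,9)=244904 g(23,11)=100924 g(23,13)=33648 g(23,15)=8855 g(23,17)=1771 g(23,19)=253 g(23,21)=23 g(23,23)=1
t=24: g(24,-4)=653752 g(24,-2)=1760673 g(24,0)=2358052 g(24,2)=2361548 g(24,4)=1918752 g(24,6)=1296878 g(24,8)=733447 g(24,10)=345828 g(24,12)=134572 g(24,14)=42503 g(24,16)=10626 g(24,18)=2024 g(24,20)=276 g(24,22)=24 g(24,24)=1
t=25: g(25,-3)=2414425 g(25,-1)=4118725 g(25,1)=4719600 g(25,3)=4280300 g(25,5)=3215630 g(25,7)=2030325 g(25,9)=1079275 g(25,11)=480400 g(25,13)=177075 g(25,15)=53129 g(25,17)=12650 g(25,19)=2300 g(25,21)=300 g(25,23)=25 g(25,25)=1
t=26: g(26,-4)=2414425 g(26,-2)=6533150 g(26,0)=8838325 g(26,2)=8999900 g(26,4)=7495930 g(26,6)=5245955 g(26,8)=3109600 g(26,10)=1559675 g(26,12)=657475 g(26,14)=230204 g(26,16)=65779 g(26,18)=14950 g(26,20)=2600 g(26,22)=325 g(26,24)=26 g(26,26)=1
t=27: g(27,-3)=8947575 g(27,-1)=15371475 g(27,1)=17838225 g(27,3)=16495830 g(27,5)=12741885 g(27,7)=8355555 g(27,9)=4669275 g(27,11)=2217150 g(27,13)=887679 g(27,15)=295983 g(27,17)=80729 g(27,19)=17550 g(27,21)=2925 g(27,23)=351 g(27,25)=27 g(27,27)=1
t=28: g(28,-4)=8947575 g(28,-2)=24319050 g(28,0)=33209700 g(28,2)=34334055 g(28,4)=29237715 g(28,6)=21097440 g(28,8)=13024830 g(28,10)=6886425 g(28,12)=3104829 g(28,14)=1183662 g(28,16)=376712 g(28,18)=98279 g(28,20)=20475 g(28,22)=3276 g(28,24)=378 g(28,26)=28 g(28,28)=1
t=29: g(29,-3)=33266625 g(29,-1)=57528750 g(29,1)=67543755 g(29,3)=63571770 g(29,5)=50335155 g(29,7)=34122270 g(29,9)=19911255 g(29,11)=9991254 g(29,13)=4288491 g(29,15)=1560374 g(29,17)=474991 g(29,19)=118754 g(29,21)=23751 g(29,23)=3654 g(29,25)=406 g(29,27)=29 g(29,29)=1
t=30: g(30,-4)=33266625 g(30,-2)=90795375 g(30,0)=125072505 g(30,2)=131115525 g(30,4)=113906925 g(30,6)=84457425 g(30,8)=54033525 g(30,10)=29902509 g(30,12)=14279745 g(30,14)=5848865 g(30,16)=2035365 g(30,18)=593745 g(30,20)=142505 g(30,22)=27405 g(30,24)=4060 g(30,26)=435 g(30,28)=30 g(30,30)=1
Paths never hitting -5: Σ_s g(30,s) = 685482570
Paths hitting -5: 2^30 - 685482570 = 388259254
P = 388259254/1073741824 = 194129627/536870912

Answer: 194129627/536870912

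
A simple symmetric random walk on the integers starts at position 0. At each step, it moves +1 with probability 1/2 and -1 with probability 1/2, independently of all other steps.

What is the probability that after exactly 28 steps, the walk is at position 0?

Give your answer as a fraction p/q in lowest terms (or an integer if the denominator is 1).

To return to 0 after 28 steps: need exactly 14 steps of +1 and 14 of -1.
Favorable paths: C(28,14) = 40116600
Total paths: 2^28 = 268435456
P = 40116600/268435456 = 5014575/33554432

Answer: 5014575/33554432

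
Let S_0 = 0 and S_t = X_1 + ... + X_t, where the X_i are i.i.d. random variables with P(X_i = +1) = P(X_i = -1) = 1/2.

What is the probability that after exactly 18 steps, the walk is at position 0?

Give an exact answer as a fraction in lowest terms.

Answer: 12155/65536

Derivation:
To reach position 0 after 18 steps: need 9 steps of +1 and 9 of -1.
Favorable paths: C(18,9) = 48620
Total paths: 2^18 = 262144
P = 48620/262144 = 12155/65536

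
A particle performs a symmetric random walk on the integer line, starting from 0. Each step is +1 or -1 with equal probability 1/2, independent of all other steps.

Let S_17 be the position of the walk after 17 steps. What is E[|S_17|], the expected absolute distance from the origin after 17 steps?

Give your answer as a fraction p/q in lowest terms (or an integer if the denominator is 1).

Answer: 109395/32768

Derivation:
S_17 takes values m ≡ 1 (mod 2) with |m| ≤ 17; P(S_17=m) = C(17,(17+m)/2)/2^17.
Total paths: 2^17 = 131072
Distribution: P(S=-17)=1/131072, P(S=-15)=17/131072, P(S=-13)=136/131072, P(S=-11)=680/131072, P(S=-9)=2380/131072, P(S=-7)=6188/131072, P(S=-5)=12376/131072, P(S=-3)=19448/131072, P(S=-1)=24310/131072, P(S=1)=24310/131072, P(S=3)=19448/131072, P(S=5)=12376/131072, P(S=7)=6188/131072, P(S=9)=2380/131072, P(S=11)=680/131072, P(S=13)=136/131072, P(S=15)=17/131072, P(S=17)=1/131072
E[|S_17|] = Σ_m |m|·P(S_17=m) = 437580/131072 = 109395/32768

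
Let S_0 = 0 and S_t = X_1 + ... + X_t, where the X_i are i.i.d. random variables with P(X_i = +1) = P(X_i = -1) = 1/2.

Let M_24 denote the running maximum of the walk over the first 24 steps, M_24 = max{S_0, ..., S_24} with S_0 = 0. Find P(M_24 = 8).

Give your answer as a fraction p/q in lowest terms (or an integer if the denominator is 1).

Let M_24 = max(S_0,...,S_24). Use the reflection principle: for j ≥ 1, #{paths with M_24 ≥ j} = #{S_24 ≥ j} + #{S_24 ≥ j+1}.
By reflection, #{M_24 ≥ 8} = #{S_24 ≥ 8} + #{S_24 ≥ 9} = 1271626 + 536155 = 1807781.
#{M_24 ≥ 9} = #{S_24 ≥ 9} + #{S_24 ≥ 10} = 536155 + 536155 = 1072310.
#{M_24 = 8} = 1807781 - 1072310 = 735471.
P(M_24 = 8) = 735471/16777216 = 735471/16777216

Answer: 735471/16777216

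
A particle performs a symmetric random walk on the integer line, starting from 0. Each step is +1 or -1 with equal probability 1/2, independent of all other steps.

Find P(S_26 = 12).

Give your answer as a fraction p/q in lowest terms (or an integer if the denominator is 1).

Answer: 82225/8388608

Derivation:
To reach position 12 after 26 steps: need 19 steps of +1 and 7 of -1.
Favorable paths: C(26,19) = 657800
Total paths: 2^26 = 67108864
P = 657800/67108864 = 82225/8388608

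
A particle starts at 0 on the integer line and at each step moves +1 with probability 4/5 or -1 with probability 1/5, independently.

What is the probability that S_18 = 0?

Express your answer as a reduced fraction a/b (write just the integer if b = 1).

To be at 0 after 18 steps: need exactly 9 steps of +1 and 9 of -1.
Number of such sequences: C(18,9) = 48620
Each has probability (4/5)^9 · (1/5)^9 = 262144/3814697265625
P = 48620 · 262144/3814697265625 = 2549088256/762939453125

Answer: 2549088256/762939453125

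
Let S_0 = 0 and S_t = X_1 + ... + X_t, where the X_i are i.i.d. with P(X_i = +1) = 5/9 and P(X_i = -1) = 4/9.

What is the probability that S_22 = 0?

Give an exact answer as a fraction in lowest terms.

Answer: 48157491200000000000/328256967394537077627

Derivation:
To be at 0 after 22 steps: need exactly 11 steps of +1 and 11 of -1.
Number of such sequences: C(22,11) = 705432
Each has probability (5/9)^11 · (4/9)^11 = 204800000000000/984770902183611232881
P = 705432 · 204800000000000/984770902183611232881 = 48157491200000000000/328256967394537077627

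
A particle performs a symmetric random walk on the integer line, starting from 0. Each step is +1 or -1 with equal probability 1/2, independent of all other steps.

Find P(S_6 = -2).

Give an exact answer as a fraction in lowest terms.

Answer: 15/64

Derivation:
To reach position -2 after 6 steps: need 2 steps of +1 and 4 of -1.
Favorable paths: C(6,2) = 15
Total paths: 2^6 = 64
P = 15/64 = 15/64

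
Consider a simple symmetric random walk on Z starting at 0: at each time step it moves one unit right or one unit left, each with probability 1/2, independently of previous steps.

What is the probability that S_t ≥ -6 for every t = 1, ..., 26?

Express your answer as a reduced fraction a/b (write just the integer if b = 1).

Answer: 27895895/33554432

Derivation:
Let f(t,s) = #length-t paths at position s with S_1..S_t all ≥ -6.
f(t,s) = f(t-1,s-1) + f(t-1,s+1) for s ≥ -6; f(t,s) = 0 for s < -6.
t=0: f(0,0)=1
t=1: f(1,-1)=1 f(1,1)=1
t=2: f(2,-2)=1 f(2,0)=2 f(2,2)=1
t=3: f(3,-3)=1 f(3,-1)=3 f(3,1)=3 f(3,3)=1
t=4: f(4,-4)=1 f(4,-2)=4 f(4,0)=6 f(4,2)=4 f(4,4)=1
t=5: f(5,-5)=1 f(5,-3)=5 f(5,-1)=10 f(5,1)=10 f(5,3)=5 f(5,5)=1
t=6: f(6,-6)=1 f(6,-4)=6 f(6,-2)=15 f(6,0)=20 f(6,2)=15 f(6,4)=6 f(6,6)=1
t=7: f(7,-5)=7 f(7,-3)=21 f(7,-1)=35 f(7,1)=35 f(7,3)=21 f(7,5)=7 f(7,7)=1
t=8: f(8,-6)=7 f(8,-4)=28 f(8,-2)=56 f(8,0)=70 f(8,2)=56 f(8,4)=28 f(8,6)=8 f(8,8)=1
t=9: f(9,-5)=35 f(9,-3)=84 f(9,-1)=126 f(9,1)=126 f(9,3)=84 f(9,5)=36 f(9,7)=9 f(9,9)=1
t=10: f(10,-6)=35 f(10,-4)=119 f(10,-2)=210 f(10,0)=252 f(10,2)=210 f(10,4)=120 f(10,6)=45 f(10,8)=10 f(10,10)=1
t=11: f(11,-5)=154 f(11,-3)=329 f(11,-1)=462 f(11,1)=462 f(11,3)=330 f(11,5)=165 f(11,7)=55 f(11,9)=11 f(11,11)=1
t=12: f(12,-6)=154 f(12,-4)=483 f(12,-2)=791 f(12,0)=924 f(12,2)=792 f(12,4)=495 f(12,6)=220 f(12,8)=66 f(12,10)=12 f(12,12)=1
t=13: f(13,-5)=637 f(13,-3)=1274 f(13,-1)=1715 f(13,1)=1716 f(13,3)=1287 f(13,5)=715 f(13,7)=286 f(13,9)=78 f(13,11)=13 f(13,13)=1
t=14: f(14,-6)=637 f(14,-4)=1911 f(14,-2)=2989 f(14,0)=3431 f(14,2)=3003 f(14,4)=2002 f(14,6)=1001 f(14,8)=364 f(14,10)=91 f(14,12)=14 f(14,14)=1
t=15: f(15,-5)=2548 f(15,-3)=4900 f(15,-1)=6420 f(15,1)=6434 f(15,3)=5005 f(15,5)=3003 f(15,7)=1365 f(15,9)=455 f(15,11)=105 f(15,13)=15 f(15,15)=1
t=16: f(16,-6)=2548 f(16,-4)=7448 f(16,-2)=11320 f(16,0)=12854 f(16,2)=11439 f(16,4)=8008 f(16,6)=4368 f(16,8)=1820 f(16,10)=560 f(16,12)=120 f(16,14)=16 f(16,16)=1
t=17: f(17,-5)=9996 f(17,-3)=18768 f(17,-1)=24174 f(17,1)=24293 f(17,3)=19447 f(17,5)=12376 f(17,7)=6188 f(17,9)=2380 f(17,11)=680 f(17,13)=136 f(17,15)=17 f(17,17)=1
t=18: f(18,-6)=9996 f(18,-4)=28764 f(18,-2)=42942 f(18,0)=48467 f(18,2)=43740 f(18,4)=31823 f(18,6)=18564 f(18,8)=8568 f(18,10)=3060 f(18,12)=816 f(18,14)=153 f(18,16)=18 f(18,18)=1
t=19: f(19,-5)=38760 f(19,-3)=71706 f(19,-1)=91409 f(19,1)=92207 f(19,3)=75563 f(19,5)=50387 f(19,7)=27132 f(19,9)=11628 f(19,11)=3876 f(19,13)=969 f(19,15)=171 f(19,17)=19 f(19,19)=1
t=20: f(20,-6)=38760 f(20,-4)=110466 f(20,-2)=163115 f(20,0)=183616 f(20,2)=167770 f(20,4)=125950 f(20,6)=77519 f(20,8)=38760 f(20,10)=15504 f(20,12)=4845 f(20,14)=1140 f(20,16)=190 f(20,18)=20 f(20,20)=1
t=21: f(21,-5)=149226 f(21,-3)=273581 f(21,-1)=346731 f(21,1)=351386 f(21,3)=293720 f(21,5)=203469 f(21,7)=116279 f(21,9)=54264 f(21,11)=20349 f(21,13)=5985 f(21,15)=1330 f(21,17)=210 f(21,19)=21 f(21,21)=1
t=22: f(22,-6)=149226 f(22,-4)=422807 f(22,-2)=620312 f(22,0)=698117 f(22,2)=645106 f(22,4)=497189 f(22,6)=319748 f(22,8)=170543 f(22,10)=74613 f(22,12)=26334 f(22,14)=7315 f(22,16)=1540 f(22,18)=231 f(22,20)=22 f(22,22)=1
t=23: f(23,-5)=572033 f(23,-3)=1043119 f(23,-1)=1318429 f(23,1)=1343223 f(23,3)=1142295 f(23,5)=816937 f(23,7)=490291 f(23,9)=245156 f(23,11)=100947 f(23,13)=33649 f(23,15)=8855 f(23,17)=1771 f(23,19)=253 f(23,21)=23 f(23,23)=1
t=24: f(24,-6)=572033 f(24,-4)=1615152 f(24,-2)=2361548 f(24,0)=2661652 f(24,2)=2485518 f(24,4)=1959232 f(24,6)=1307228 f(24,8)=735447 f(24,10)=346103 f(24,12)=134596 f(24,14)=42504 f(24,16)=10626 f(24,18)=2024 f(24,20)=276 f(24,22)=24 f(24,24)=1
t=25: f(25,-5)=2187185 f(25,-3)=3976700 f(25,-1)=5023200 f(25,1)=5147170 f(25,3)=4444750 f(25,5)=3266460 f(25,7)=2042675 f(25,9)=1081550 f(25,11)=480699 f(25,13)=177100 f(25,15)=53130 f(25,17)=12650 f(25,19)=2300 f(25,21)=300 f(25,23)=25 f(25,25)=1
t=26: f(26,-6)=2187185 f(26,-4)=6163885 f(26,-2)=8999900 f(26,0)=10170370 f(26,2)=9591920 f(26,4)=7711210 f(26,6)=5309135 f(26,8)=3124225 f(26,10)=1562249 f(26,12)=657799 f(26,14)=230230 f(26,16)=65780 f(26,18)=14950 f(26,20)=2600 f(26,22)=325 f(26,24)=26 f(26,26)=1
Σ_s f(26,s) = 55791790
P = 55791790/67108864 = 27895895/33554432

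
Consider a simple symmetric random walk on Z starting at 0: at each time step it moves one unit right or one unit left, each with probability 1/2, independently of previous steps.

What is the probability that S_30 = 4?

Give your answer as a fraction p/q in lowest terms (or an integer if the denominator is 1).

Answer: 59879925/536870912

Derivation:
To reach position 4 after 30 steps: need 17 steps of +1 and 13 of -1.
Favorable paths: C(30,17) = 119759850
Total paths: 2^30 = 1073741824
P = 119759850/1073741824 = 59879925/536870912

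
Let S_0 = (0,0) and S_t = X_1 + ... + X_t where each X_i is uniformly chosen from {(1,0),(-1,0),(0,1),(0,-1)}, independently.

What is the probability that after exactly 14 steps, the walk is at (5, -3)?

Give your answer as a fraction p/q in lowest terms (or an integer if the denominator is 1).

Let h be the number of horizontal steps (so 14-h are vertical). To end at (5,-3) need (h+5)/2 right-steps and ((14-h)-3)/2 up-steps.
Sum over h with 5 ≤ h ≤ 11, h ≡ 1 (mod 2), 14-h ≡ 1 (mod 2):
h=5: C(14,5)·C(5,5)·C(9,3) = 2002·1·84 = 168168
h=7: C(14,7)·C(7,6)·C(7,2) = 3432·7·21 = 504504
h=9: C(14,9)·C(9,7)·C(5,1) = 2002·36·5 = 360360
h=11: C(14,11)·C(11,8)·C(3,0) = 364·165·1 = 60060
Total favorable: 1093092
Total paths: 4^14 = 268435456
P = 1093092/268435456 = 273273/67108864

Answer: 273273/67108864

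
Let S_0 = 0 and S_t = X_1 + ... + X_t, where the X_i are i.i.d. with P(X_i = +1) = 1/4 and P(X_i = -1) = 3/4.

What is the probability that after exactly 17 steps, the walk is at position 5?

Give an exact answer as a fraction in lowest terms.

Answer: 1127763/2147483648

Derivation:
To reach position 5 after 17 steps: need 11 steps of +1 and 6 steps of -1.
Number of such sequences: C(17,11) = 12376
Each has probability (1/4)^11 · (3/4)^6 = 729/17179869184
P = 12376 · 729/17179869184 = 1127763/2147483648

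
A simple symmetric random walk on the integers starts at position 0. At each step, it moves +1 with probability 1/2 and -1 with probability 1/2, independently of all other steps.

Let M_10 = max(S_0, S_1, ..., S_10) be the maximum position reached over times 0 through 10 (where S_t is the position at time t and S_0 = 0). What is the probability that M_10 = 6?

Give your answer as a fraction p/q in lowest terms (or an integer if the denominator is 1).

Answer: 45/1024

Derivation:
Let M_10 = max(S_0,...,S_10). Use the reflection principle: for j ≥ 1, #{paths with M_10 ≥ j} = #{S_10 ≥ j} + #{S_10 ≥ j+1}.
By reflection, #{M_10 ≥ 6} = #{S_10 ≥ 6} + #{S_10 ≥ 7} = 56 + 11 = 67.
#{M_10 ≥ 7} = #{S_10 ≥ 7} + #{S_10 ≥ 8} = 11 + 11 = 22.
#{M_10 = 6} = 67 - 22 = 45.
P(M_10 = 6) = 45/1024 = 45/1024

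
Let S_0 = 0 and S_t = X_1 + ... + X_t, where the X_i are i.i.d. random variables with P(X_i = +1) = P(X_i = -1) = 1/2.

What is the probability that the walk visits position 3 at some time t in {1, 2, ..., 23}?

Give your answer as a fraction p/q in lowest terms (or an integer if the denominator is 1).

Count via complement. Let g(t,s) = #length-t paths at position s with S_1..S_t all ≠ 3.
g(t,s) = g(t-1,s-1) + g(t-1,s+1) for s ≠ 3; g(t,3) = 0.
t=0: g(0,0)=1
t=1: g(1,-1)=1 g(1,1)=1
t=2: g(2,-2)=1 g(2,0)=2 g(2,2)=1
t=3: g(3,-3)=1 g(3,-1)=3 g(3,1)=3
t=4: g(4,-4)=1 g(4,-2)=4 g(4,0)=6 g(4,2)=3
t=5: g(5,-5)=1 g(5,-3)=5 g(5,-1)=10 g(5,1)=9
t=6: g(6,-6)=1 g(6,-4)=6 g(6,-2)=15 g(6,0)=19 g(6,2)=9
t=7: g(7,-7)=1 g(7,-5)=7 g(7,-3)=21 g(7,-1)=34 g(7,1)=28
t=8: g(8,-8)=1 g(8,-6)=8 g(8,-4)=28 g(8,-2)=55 g(8,0)=62 g(8,2)=28
t=9: g(9,-9)=1 g(9,-7)=9 g(9,-5)=36 g(9,-3)=83 g(9,-1)=117 g(9,1)=90
t=10: g(10,-10)=1 g(10,-8)=10 g(10,-6)=45 g(10,-4)=119 g(10,-2)=200 g(10,0)=207 g(10,2)=90
t=11: g(11,-11)=1 g(11,-9)=11 g(11,-7)=55 g(11,-5)=164 g(11,-3)=319 g(11,-1)=407 g(11,1)=297
t=12: g(12,-12)=1 g(12,-10)=12 g(12,-8)=66 g(12,-6)=219 g(12,-4)=483 g(12,-2)=726 g(12,0)=704 g(12,2)=297
t=13: g(13,-13)=1 g(13,-11)=13 g(13,-9)=78 g(13,-7)=285 g(13,-5)=702 g(13,-3)=1209 g(13,-1)=1430 g(13,1)=1001
t=14: g(14,-14)=1 g(14,-12)=14 g(14,-10)=91 g(14,-8)=363 g(14,-6)=987 g(14,-4)=1911 g(14,-2)=2639 g(14,0)=2431 g(14,2)=1001
t=15: g(15,-15)=1 g(15,-13)=15 g(15,-11)=105 g(15,-9)=454 g(15,-7)=1350 g(15,-5)=2898 g(15,-3)=4550 g(15,-1)=5070 g(15,1)=3432
t=16: g(16,-16)=1 g(16,-14)=16 g(16,-12)=120 g(16,-10)=559 g(16,-8)=1804 g(16,-6)=4248 g(16,-4)=7448 g(16,-2)=9620 g(16,0)=8502 g(16,2)=3432
t=17: g(17,-17)=1 g(17,-15)=17 g(17,-13)=136 g(17,-11)=679 g(17,-9)=2363 g(17,-7)=6052 g(17,-5)=11696 g(17,-3)=17068 g(17,-1)=18122 g(17,1)=11934
t=18: g(18,-18)=1 g(18,-16)=18 g(18,-14)=153 g(18,-12)=815 g(18,-10)=3042 g(18,-8)=8415 g(18,-6)=17748 g(18,-4)=28764 g(18,-2)=35190 g(18,0)=30056 g(18,2)=11934
t=19: g(19,-19)=1 g(19,-17)=19 g(19,-15)=171 g(19,-13)=968 g(19,-11)=3857 g(19,-9)=11457 g(19,-7)=26163 g(19,-5)=46512 g(19,-3)=63954 g(19,-1)=65246 g(19,1)=41990
t=20: g(20,-20)=1 g(20,-18)=20 g(20,-16)=190 g(20,-14)=1139 g(20,-12)=4825 g(20,-10)=15314 g(20,-8)=37620 g(20,-6)=72675 g(20,-4)=110466 g(20,-2)=129200 g(20,0)=107236 g(20,2)=41990
t=21: g(21,-21)=1 g(21,-19)=21 g(21,-17)=210 g(21,-15)=1329 g(21,-13)=5964 g(21,-11)=20139 g(21,-9)=52934 g(21,-7)=110295 g(21,-5)=183141 g(21,-3)=239666 g(21,-1)=236436 g(21,1)=149226
t=22: g(22,-22)=1 g(22,-20)=22 g(22,-18)=231 g(22,-16)=1539 g(22,-14)=7293 g(22,-12)=26103 g(22,-10)=73073 g(22,-8)=163229 g(22,-6)=293436 g(22,-4)=422807 g(22,-2)=476102 g(22,0)=385662 g(22,2)=149226
t=23: g(23,-23)=1 g(23,-21)=23 g(23,-19)=253 g(23,-17)=1770 g(23,-15)=8832 g(23,-13)=33396 g(23,-11)=99176 g(23,-9)=236302 g(23,-7)=456665 g(23,-5)=716243 g(23,-3)=898909 g(23,-1)=861764 g(23,1)=534888
Paths never hitting 3: Σ_s g(23,s) = 3848222
Paths hitting 3: 2^23 - 3848222 = 4540386
P = 4540386/8388608 = 2270193/4194304

Answer: 2270193/4194304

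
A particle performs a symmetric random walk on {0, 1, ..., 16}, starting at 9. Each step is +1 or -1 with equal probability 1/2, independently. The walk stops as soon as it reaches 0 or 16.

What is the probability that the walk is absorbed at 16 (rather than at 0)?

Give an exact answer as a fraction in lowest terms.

Symmetric walk (p = 1/2): the harmonic-function argument gives P(hit 16 before 0 | start at 9) = a/N.
P = 9/16 = 9/16

Answer: 9/16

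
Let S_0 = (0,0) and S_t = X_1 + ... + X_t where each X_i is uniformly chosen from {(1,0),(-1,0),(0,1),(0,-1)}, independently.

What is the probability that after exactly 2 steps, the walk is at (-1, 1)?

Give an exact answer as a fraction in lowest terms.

Answer: 1/8

Derivation:
Let h be the number of horizontal steps (so 2-h are vertical). To end at (-1,1) need (h-1)/2 right-steps and ((2-h)+1)/2 up-steps.
Sum over h with 1 ≤ h ≤ 1, h ≡ 1 (mod 2), 2-h ≡ 1 (mod 2):
h=1: C(2,1)·C(1,0)·C(1,1) = 2·1·1 = 2
Total favorable: 2
Total paths: 4^2 = 16
P = 2/16 = 1/8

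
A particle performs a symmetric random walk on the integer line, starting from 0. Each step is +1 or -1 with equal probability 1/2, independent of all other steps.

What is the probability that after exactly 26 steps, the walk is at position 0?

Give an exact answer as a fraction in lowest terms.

To return to 0 after 26 steps: need exactly 13 steps of +1 and 13 of -1.
Favorable paths: C(26,13) = 10400600
Total paths: 2^26 = 67108864
P = 10400600/67108864 = 1300075/8388608

Answer: 1300075/8388608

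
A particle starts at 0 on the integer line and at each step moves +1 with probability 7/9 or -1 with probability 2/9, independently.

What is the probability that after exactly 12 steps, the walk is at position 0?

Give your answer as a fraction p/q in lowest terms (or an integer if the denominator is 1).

Answer: 2319097088/94143178827

Derivation:
To be at 0 after 12 steps: need exactly 6 steps of +1 and 6 of -1.
Number of such sequences: C(12,6) = 924
Each has probability (7/9)^6 · (2/9)^6 = 7529536/282429536481
P = 924 · 7529536/282429536481 = 2319097088/94143178827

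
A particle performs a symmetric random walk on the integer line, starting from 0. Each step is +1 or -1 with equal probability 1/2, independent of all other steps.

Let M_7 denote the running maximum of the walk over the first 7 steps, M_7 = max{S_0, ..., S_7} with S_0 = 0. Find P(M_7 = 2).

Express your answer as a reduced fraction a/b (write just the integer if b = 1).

Answer: 21/128

Derivation:
Let M_7 = max(S_0,...,S_7). Use the reflection principle: for j ≥ 1, #{paths with M_7 ≥ j} = #{S_7 ≥ j} + #{S_7 ≥ j+1}.
By reflection, #{M_7 ≥ 2} = #{S_7 ≥ 2} + #{S_7 ≥ 3} = 29 + 29 = 58.
#{M_7 ≥ 3} = #{S_7 ≥ 3} + #{S_7 ≥ 4} = 29 + 8 = 37.
#{M_7 = 2} = 58 - 37 = 21.
P(M_7 = 2) = 21/128 = 21/128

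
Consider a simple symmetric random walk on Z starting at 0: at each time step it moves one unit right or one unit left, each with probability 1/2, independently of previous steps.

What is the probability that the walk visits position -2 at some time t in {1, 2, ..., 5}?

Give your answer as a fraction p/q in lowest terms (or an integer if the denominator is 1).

Answer: 3/8

Derivation:
Count via complement. Let g(t,s) = #length-t paths at position s with S_1..S_t all ≠ -2.
g(t,s) = g(t-1,s-1) + g(t-1,s+1) for s ≠ -2; g(t,-2) = 0.
t=0: g(0,0)=1
t=1: g(1,-1)=1 g(1,1)=1
t=2: g(2,0)=2 g(2,2)=1
t=3: g(3,-1)=2 g(3,1)=3 g(3,3)=1
t=4: g(4,0)=5 g(4,2)=4 g(4,4)=1
t=5: g(5,-1)=5 g(5,1)=9 g(5,3)=5 g(5,5)=1
Paths never hitting -2: Σ_s g(5,s) = 20
Paths hitting -2: 2^5 - 20 = 12
P = 12/32 = 3/8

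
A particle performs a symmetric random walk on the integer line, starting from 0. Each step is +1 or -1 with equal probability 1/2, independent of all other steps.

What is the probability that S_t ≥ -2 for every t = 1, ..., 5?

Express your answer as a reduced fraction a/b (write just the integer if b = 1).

Answer: 25/32

Derivation:
Let f(t,s) = #length-t paths at position s with S_1..S_t all ≥ -2.
f(t,s) = f(t-1,s-1) + f(t-1,s+1) for s ≥ -2; f(t,s) = 0 for s < -2.
t=0: f(0,0)=1
t=1: f(1,-1)=1 f(1,1)=1
t=2: f(2,-2)=1 f(2,0)=2 f(2,2)=1
t=3: f(3,-1)=3 f(3,1)=3 f(3,3)=1
t=4: f(4,-2)=3 f(4,0)=6 f(4,2)=4 f(4,4)=1
t=5: f(5,-1)=9 f(5,1)=10 f(5,3)=5 f(5,5)=1
Σ_s f(5,s) = 25
P = 25/32 = 25/32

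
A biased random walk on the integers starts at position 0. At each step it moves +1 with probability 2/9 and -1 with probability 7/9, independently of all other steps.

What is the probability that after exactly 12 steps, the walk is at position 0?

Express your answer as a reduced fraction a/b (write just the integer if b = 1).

To be at 0 after 12 steps: need exactly 6 steps of +1 and 6 of -1.
Number of such sequences: C(12,6) = 924
Each has probability (2/9)^6 · (7/9)^6 = 7529536/282429536481
P = 924 · 7529536/282429536481 = 2319097088/94143178827

Answer: 2319097088/94143178827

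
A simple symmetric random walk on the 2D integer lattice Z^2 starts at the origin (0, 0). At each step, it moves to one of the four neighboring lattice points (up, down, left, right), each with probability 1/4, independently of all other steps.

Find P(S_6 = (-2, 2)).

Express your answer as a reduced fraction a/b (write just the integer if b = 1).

Let h be the number of horizontal steps (so 6-h are vertical). To end at (-2,2) need (h-2)/2 right-steps and ((6-h)+2)/2 up-steps.
Sum over h with 2 ≤ h ≤ 4, h ≡ 0 (mod 2), 6-h ≡ 0 (mod 2):
h=2: C(6,2)·C(2,0)·C(4,3) = 15·1·4 = 60
h=4: C(6,4)·C(4,1)·C(2,2) = 15·4·1 = 60
Total favorable: 120
Total paths: 4^6 = 4096
P = 120/4096 = 15/512

Answer: 15/512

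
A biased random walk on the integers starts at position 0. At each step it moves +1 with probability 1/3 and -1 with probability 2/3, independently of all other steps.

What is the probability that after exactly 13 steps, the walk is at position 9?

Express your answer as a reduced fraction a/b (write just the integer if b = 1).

To reach position 9 after 13 steps: need 11 steps of +1 and 2 steps of -1.
Number of such sequences: C(13,11) = 78
Each has probability (1/3)^11 · (2/3)^2 = 4/1594323
P = 78 · 4/1594323 = 104/531441

Answer: 104/531441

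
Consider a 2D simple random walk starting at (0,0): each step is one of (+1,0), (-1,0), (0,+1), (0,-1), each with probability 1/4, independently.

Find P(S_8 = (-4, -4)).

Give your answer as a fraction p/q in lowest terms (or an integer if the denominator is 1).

Answer: 35/32768

Derivation:
Let h be the number of horizontal steps (so 8-h are vertical). To end at (-4,-4) need (h-4)/2 right-steps and ((8-h)-4)/2 up-steps.
Sum over h with 4 ≤ h ≤ 4, h ≡ 0 (mod 2), 8-h ≡ 0 (mod 2):
h=4: C(8,4)·C(4,0)·C(4,0) = 70·1·1 = 70
Total favorable: 70
Total paths: 4^8 = 65536
P = 70/65536 = 35/32768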